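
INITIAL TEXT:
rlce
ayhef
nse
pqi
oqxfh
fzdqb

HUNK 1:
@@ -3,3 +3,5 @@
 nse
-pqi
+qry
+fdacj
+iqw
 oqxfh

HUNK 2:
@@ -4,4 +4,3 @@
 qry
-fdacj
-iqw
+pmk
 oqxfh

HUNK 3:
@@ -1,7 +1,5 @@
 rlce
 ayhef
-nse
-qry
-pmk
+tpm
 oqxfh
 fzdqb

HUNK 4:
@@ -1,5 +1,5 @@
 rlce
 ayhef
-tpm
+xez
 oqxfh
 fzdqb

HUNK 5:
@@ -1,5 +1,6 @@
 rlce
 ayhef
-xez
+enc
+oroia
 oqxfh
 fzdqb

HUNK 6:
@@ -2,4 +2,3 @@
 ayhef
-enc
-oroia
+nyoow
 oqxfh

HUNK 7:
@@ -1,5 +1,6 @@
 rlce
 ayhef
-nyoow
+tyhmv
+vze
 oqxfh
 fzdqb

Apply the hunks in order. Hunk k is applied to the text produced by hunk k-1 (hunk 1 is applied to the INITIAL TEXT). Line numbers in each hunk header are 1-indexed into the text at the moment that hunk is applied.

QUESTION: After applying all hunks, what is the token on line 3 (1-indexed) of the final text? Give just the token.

Answer: tyhmv

Derivation:
Hunk 1: at line 3 remove [pqi] add [qry,fdacj,iqw] -> 8 lines: rlce ayhef nse qry fdacj iqw oqxfh fzdqb
Hunk 2: at line 4 remove [fdacj,iqw] add [pmk] -> 7 lines: rlce ayhef nse qry pmk oqxfh fzdqb
Hunk 3: at line 1 remove [nse,qry,pmk] add [tpm] -> 5 lines: rlce ayhef tpm oqxfh fzdqb
Hunk 4: at line 1 remove [tpm] add [xez] -> 5 lines: rlce ayhef xez oqxfh fzdqb
Hunk 5: at line 1 remove [xez] add [enc,oroia] -> 6 lines: rlce ayhef enc oroia oqxfh fzdqb
Hunk 6: at line 2 remove [enc,oroia] add [nyoow] -> 5 lines: rlce ayhef nyoow oqxfh fzdqb
Hunk 7: at line 1 remove [nyoow] add [tyhmv,vze] -> 6 lines: rlce ayhef tyhmv vze oqxfh fzdqb
Final line 3: tyhmv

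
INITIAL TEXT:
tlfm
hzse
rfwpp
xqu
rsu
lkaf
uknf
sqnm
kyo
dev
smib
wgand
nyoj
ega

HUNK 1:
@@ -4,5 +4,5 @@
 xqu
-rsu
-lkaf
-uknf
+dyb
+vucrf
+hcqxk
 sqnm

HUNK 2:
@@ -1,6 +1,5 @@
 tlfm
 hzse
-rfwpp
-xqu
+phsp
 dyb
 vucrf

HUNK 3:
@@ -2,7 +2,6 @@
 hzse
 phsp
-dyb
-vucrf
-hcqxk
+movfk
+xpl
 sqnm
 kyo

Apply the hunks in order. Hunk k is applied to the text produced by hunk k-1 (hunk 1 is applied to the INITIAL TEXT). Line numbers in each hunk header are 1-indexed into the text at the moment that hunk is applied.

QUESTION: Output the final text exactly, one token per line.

Hunk 1: at line 4 remove [rsu,lkaf,uknf] add [dyb,vucrf,hcqxk] -> 14 lines: tlfm hzse rfwpp xqu dyb vucrf hcqxk sqnm kyo dev smib wgand nyoj ega
Hunk 2: at line 1 remove [rfwpp,xqu] add [phsp] -> 13 lines: tlfm hzse phsp dyb vucrf hcqxk sqnm kyo dev smib wgand nyoj ega
Hunk 3: at line 2 remove [dyb,vucrf,hcqxk] add [movfk,xpl] -> 12 lines: tlfm hzse phsp movfk xpl sqnm kyo dev smib wgand nyoj ega

Answer: tlfm
hzse
phsp
movfk
xpl
sqnm
kyo
dev
smib
wgand
nyoj
ega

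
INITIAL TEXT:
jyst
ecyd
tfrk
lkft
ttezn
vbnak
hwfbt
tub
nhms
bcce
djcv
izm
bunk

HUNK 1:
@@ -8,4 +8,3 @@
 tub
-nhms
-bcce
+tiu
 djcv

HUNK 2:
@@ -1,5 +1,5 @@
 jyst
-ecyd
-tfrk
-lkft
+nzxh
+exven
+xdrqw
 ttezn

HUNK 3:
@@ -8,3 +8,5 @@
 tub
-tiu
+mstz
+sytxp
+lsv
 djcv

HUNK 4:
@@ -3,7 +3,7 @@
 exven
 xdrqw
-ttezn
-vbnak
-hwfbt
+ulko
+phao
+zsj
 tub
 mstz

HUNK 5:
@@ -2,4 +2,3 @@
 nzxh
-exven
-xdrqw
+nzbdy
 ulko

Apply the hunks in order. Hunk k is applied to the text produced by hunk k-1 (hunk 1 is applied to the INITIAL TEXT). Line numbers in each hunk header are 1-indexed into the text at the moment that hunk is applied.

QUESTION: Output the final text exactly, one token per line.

Hunk 1: at line 8 remove [nhms,bcce] add [tiu] -> 12 lines: jyst ecyd tfrk lkft ttezn vbnak hwfbt tub tiu djcv izm bunk
Hunk 2: at line 1 remove [ecyd,tfrk,lkft] add [nzxh,exven,xdrqw] -> 12 lines: jyst nzxh exven xdrqw ttezn vbnak hwfbt tub tiu djcv izm bunk
Hunk 3: at line 8 remove [tiu] add [mstz,sytxp,lsv] -> 14 lines: jyst nzxh exven xdrqw ttezn vbnak hwfbt tub mstz sytxp lsv djcv izm bunk
Hunk 4: at line 3 remove [ttezn,vbnak,hwfbt] add [ulko,phao,zsj] -> 14 lines: jyst nzxh exven xdrqw ulko phao zsj tub mstz sytxp lsv djcv izm bunk
Hunk 5: at line 2 remove [exven,xdrqw] add [nzbdy] -> 13 lines: jyst nzxh nzbdy ulko phao zsj tub mstz sytxp lsv djcv izm bunk

Answer: jyst
nzxh
nzbdy
ulko
phao
zsj
tub
mstz
sytxp
lsv
djcv
izm
bunk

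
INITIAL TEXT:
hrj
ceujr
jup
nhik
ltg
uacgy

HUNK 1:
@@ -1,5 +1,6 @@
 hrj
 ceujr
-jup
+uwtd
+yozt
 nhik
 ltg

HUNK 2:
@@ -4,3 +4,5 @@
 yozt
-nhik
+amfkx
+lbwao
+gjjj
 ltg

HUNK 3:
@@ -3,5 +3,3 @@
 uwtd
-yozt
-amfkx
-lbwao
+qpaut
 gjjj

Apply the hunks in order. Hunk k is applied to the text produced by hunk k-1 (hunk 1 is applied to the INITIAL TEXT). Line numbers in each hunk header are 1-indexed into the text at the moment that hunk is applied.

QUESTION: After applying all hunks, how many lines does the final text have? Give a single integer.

Hunk 1: at line 1 remove [jup] add [uwtd,yozt] -> 7 lines: hrj ceujr uwtd yozt nhik ltg uacgy
Hunk 2: at line 4 remove [nhik] add [amfkx,lbwao,gjjj] -> 9 lines: hrj ceujr uwtd yozt amfkx lbwao gjjj ltg uacgy
Hunk 3: at line 3 remove [yozt,amfkx,lbwao] add [qpaut] -> 7 lines: hrj ceujr uwtd qpaut gjjj ltg uacgy
Final line count: 7

Answer: 7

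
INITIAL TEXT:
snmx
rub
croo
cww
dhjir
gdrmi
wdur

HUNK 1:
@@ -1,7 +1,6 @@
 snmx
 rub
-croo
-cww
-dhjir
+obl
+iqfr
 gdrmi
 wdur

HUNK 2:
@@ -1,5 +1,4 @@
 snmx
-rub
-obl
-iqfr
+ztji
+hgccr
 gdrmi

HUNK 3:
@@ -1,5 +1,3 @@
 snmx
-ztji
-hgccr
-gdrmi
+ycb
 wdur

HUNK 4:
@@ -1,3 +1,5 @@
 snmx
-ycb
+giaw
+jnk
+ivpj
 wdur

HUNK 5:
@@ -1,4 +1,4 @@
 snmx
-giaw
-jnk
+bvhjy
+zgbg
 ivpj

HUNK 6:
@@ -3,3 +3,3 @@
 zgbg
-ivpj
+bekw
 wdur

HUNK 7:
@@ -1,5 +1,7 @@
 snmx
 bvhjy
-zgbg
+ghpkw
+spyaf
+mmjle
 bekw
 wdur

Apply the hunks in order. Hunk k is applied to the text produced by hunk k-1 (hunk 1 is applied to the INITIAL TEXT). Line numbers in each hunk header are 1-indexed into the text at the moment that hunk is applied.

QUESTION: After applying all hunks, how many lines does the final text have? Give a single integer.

Hunk 1: at line 1 remove [croo,cww,dhjir] add [obl,iqfr] -> 6 lines: snmx rub obl iqfr gdrmi wdur
Hunk 2: at line 1 remove [rub,obl,iqfr] add [ztji,hgccr] -> 5 lines: snmx ztji hgccr gdrmi wdur
Hunk 3: at line 1 remove [ztji,hgccr,gdrmi] add [ycb] -> 3 lines: snmx ycb wdur
Hunk 4: at line 1 remove [ycb] add [giaw,jnk,ivpj] -> 5 lines: snmx giaw jnk ivpj wdur
Hunk 5: at line 1 remove [giaw,jnk] add [bvhjy,zgbg] -> 5 lines: snmx bvhjy zgbg ivpj wdur
Hunk 6: at line 3 remove [ivpj] add [bekw] -> 5 lines: snmx bvhjy zgbg bekw wdur
Hunk 7: at line 1 remove [zgbg] add [ghpkw,spyaf,mmjle] -> 7 lines: snmx bvhjy ghpkw spyaf mmjle bekw wdur
Final line count: 7

Answer: 7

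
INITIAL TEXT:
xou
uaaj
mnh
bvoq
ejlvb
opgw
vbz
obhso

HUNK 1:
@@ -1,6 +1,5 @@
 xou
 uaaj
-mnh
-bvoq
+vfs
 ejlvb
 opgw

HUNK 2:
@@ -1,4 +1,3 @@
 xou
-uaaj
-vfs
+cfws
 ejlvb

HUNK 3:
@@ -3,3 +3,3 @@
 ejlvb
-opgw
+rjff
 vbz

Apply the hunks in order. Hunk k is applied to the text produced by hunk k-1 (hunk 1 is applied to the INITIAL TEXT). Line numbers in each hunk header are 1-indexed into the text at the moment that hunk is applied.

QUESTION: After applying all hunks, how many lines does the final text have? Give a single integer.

Answer: 6

Derivation:
Hunk 1: at line 1 remove [mnh,bvoq] add [vfs] -> 7 lines: xou uaaj vfs ejlvb opgw vbz obhso
Hunk 2: at line 1 remove [uaaj,vfs] add [cfws] -> 6 lines: xou cfws ejlvb opgw vbz obhso
Hunk 3: at line 3 remove [opgw] add [rjff] -> 6 lines: xou cfws ejlvb rjff vbz obhso
Final line count: 6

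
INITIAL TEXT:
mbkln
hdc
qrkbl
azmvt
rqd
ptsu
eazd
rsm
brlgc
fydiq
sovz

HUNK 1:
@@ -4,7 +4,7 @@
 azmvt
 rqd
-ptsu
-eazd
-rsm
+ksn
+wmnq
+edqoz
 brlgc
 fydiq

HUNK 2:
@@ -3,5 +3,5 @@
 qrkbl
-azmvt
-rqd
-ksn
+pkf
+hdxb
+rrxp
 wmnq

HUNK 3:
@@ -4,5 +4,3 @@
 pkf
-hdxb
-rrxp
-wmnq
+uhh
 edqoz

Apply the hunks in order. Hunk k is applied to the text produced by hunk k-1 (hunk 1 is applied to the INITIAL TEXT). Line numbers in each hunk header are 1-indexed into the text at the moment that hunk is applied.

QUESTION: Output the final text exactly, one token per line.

Answer: mbkln
hdc
qrkbl
pkf
uhh
edqoz
brlgc
fydiq
sovz

Derivation:
Hunk 1: at line 4 remove [ptsu,eazd,rsm] add [ksn,wmnq,edqoz] -> 11 lines: mbkln hdc qrkbl azmvt rqd ksn wmnq edqoz brlgc fydiq sovz
Hunk 2: at line 3 remove [azmvt,rqd,ksn] add [pkf,hdxb,rrxp] -> 11 lines: mbkln hdc qrkbl pkf hdxb rrxp wmnq edqoz brlgc fydiq sovz
Hunk 3: at line 4 remove [hdxb,rrxp,wmnq] add [uhh] -> 9 lines: mbkln hdc qrkbl pkf uhh edqoz brlgc fydiq sovz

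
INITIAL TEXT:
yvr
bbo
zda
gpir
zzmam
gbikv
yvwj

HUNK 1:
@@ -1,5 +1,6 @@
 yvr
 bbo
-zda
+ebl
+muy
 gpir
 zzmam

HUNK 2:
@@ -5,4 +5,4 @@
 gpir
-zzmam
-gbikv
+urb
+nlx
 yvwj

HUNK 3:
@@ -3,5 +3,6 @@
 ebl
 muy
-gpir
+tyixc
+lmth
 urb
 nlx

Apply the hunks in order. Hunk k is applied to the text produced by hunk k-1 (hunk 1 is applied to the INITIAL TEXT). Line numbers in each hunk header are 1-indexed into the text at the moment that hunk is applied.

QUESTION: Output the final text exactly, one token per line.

Hunk 1: at line 1 remove [zda] add [ebl,muy] -> 8 lines: yvr bbo ebl muy gpir zzmam gbikv yvwj
Hunk 2: at line 5 remove [zzmam,gbikv] add [urb,nlx] -> 8 lines: yvr bbo ebl muy gpir urb nlx yvwj
Hunk 3: at line 3 remove [gpir] add [tyixc,lmth] -> 9 lines: yvr bbo ebl muy tyixc lmth urb nlx yvwj

Answer: yvr
bbo
ebl
muy
tyixc
lmth
urb
nlx
yvwj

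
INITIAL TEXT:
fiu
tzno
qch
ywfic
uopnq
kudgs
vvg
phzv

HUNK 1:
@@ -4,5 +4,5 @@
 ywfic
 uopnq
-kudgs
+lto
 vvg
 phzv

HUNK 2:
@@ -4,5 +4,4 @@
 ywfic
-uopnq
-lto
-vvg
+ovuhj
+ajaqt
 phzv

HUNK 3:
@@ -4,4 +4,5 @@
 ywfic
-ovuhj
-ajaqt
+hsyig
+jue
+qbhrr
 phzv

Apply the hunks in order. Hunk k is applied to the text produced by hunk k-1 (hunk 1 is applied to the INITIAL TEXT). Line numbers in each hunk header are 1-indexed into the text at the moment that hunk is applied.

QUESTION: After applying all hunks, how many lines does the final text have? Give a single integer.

Hunk 1: at line 4 remove [kudgs] add [lto] -> 8 lines: fiu tzno qch ywfic uopnq lto vvg phzv
Hunk 2: at line 4 remove [uopnq,lto,vvg] add [ovuhj,ajaqt] -> 7 lines: fiu tzno qch ywfic ovuhj ajaqt phzv
Hunk 3: at line 4 remove [ovuhj,ajaqt] add [hsyig,jue,qbhrr] -> 8 lines: fiu tzno qch ywfic hsyig jue qbhrr phzv
Final line count: 8

Answer: 8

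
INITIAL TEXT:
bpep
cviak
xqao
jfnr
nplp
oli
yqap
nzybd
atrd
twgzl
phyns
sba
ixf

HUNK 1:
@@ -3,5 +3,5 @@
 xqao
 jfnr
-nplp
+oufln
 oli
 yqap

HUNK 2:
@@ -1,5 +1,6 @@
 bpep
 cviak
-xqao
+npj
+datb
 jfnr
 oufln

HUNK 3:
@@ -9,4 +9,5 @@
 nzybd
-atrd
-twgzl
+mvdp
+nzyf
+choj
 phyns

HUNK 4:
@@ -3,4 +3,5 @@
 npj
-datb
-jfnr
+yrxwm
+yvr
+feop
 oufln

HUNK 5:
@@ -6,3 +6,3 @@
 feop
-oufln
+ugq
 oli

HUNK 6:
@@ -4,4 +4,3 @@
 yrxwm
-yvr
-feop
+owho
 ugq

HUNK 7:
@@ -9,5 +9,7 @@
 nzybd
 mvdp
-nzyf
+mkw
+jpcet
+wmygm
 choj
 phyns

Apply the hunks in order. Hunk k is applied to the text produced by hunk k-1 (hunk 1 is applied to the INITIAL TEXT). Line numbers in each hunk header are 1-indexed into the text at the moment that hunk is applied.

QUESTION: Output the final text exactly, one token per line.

Answer: bpep
cviak
npj
yrxwm
owho
ugq
oli
yqap
nzybd
mvdp
mkw
jpcet
wmygm
choj
phyns
sba
ixf

Derivation:
Hunk 1: at line 3 remove [nplp] add [oufln] -> 13 lines: bpep cviak xqao jfnr oufln oli yqap nzybd atrd twgzl phyns sba ixf
Hunk 2: at line 1 remove [xqao] add [npj,datb] -> 14 lines: bpep cviak npj datb jfnr oufln oli yqap nzybd atrd twgzl phyns sba ixf
Hunk 3: at line 9 remove [atrd,twgzl] add [mvdp,nzyf,choj] -> 15 lines: bpep cviak npj datb jfnr oufln oli yqap nzybd mvdp nzyf choj phyns sba ixf
Hunk 4: at line 3 remove [datb,jfnr] add [yrxwm,yvr,feop] -> 16 lines: bpep cviak npj yrxwm yvr feop oufln oli yqap nzybd mvdp nzyf choj phyns sba ixf
Hunk 5: at line 6 remove [oufln] add [ugq] -> 16 lines: bpep cviak npj yrxwm yvr feop ugq oli yqap nzybd mvdp nzyf choj phyns sba ixf
Hunk 6: at line 4 remove [yvr,feop] add [owho] -> 15 lines: bpep cviak npj yrxwm owho ugq oli yqap nzybd mvdp nzyf choj phyns sba ixf
Hunk 7: at line 9 remove [nzyf] add [mkw,jpcet,wmygm] -> 17 lines: bpep cviak npj yrxwm owho ugq oli yqap nzybd mvdp mkw jpcet wmygm choj phyns sba ixf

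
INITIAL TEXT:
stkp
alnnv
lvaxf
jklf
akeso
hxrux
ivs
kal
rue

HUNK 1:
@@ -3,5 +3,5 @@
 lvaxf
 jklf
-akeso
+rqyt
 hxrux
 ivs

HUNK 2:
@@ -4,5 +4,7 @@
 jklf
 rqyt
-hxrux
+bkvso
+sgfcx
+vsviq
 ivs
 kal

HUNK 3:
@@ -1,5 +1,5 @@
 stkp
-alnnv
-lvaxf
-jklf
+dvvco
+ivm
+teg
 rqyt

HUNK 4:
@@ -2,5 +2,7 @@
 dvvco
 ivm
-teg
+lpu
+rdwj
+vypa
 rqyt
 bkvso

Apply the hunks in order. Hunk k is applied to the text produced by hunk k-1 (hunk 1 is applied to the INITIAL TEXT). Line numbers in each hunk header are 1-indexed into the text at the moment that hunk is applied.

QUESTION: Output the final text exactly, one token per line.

Answer: stkp
dvvco
ivm
lpu
rdwj
vypa
rqyt
bkvso
sgfcx
vsviq
ivs
kal
rue

Derivation:
Hunk 1: at line 3 remove [akeso] add [rqyt] -> 9 lines: stkp alnnv lvaxf jklf rqyt hxrux ivs kal rue
Hunk 2: at line 4 remove [hxrux] add [bkvso,sgfcx,vsviq] -> 11 lines: stkp alnnv lvaxf jklf rqyt bkvso sgfcx vsviq ivs kal rue
Hunk 3: at line 1 remove [alnnv,lvaxf,jklf] add [dvvco,ivm,teg] -> 11 lines: stkp dvvco ivm teg rqyt bkvso sgfcx vsviq ivs kal rue
Hunk 4: at line 2 remove [teg] add [lpu,rdwj,vypa] -> 13 lines: stkp dvvco ivm lpu rdwj vypa rqyt bkvso sgfcx vsviq ivs kal rue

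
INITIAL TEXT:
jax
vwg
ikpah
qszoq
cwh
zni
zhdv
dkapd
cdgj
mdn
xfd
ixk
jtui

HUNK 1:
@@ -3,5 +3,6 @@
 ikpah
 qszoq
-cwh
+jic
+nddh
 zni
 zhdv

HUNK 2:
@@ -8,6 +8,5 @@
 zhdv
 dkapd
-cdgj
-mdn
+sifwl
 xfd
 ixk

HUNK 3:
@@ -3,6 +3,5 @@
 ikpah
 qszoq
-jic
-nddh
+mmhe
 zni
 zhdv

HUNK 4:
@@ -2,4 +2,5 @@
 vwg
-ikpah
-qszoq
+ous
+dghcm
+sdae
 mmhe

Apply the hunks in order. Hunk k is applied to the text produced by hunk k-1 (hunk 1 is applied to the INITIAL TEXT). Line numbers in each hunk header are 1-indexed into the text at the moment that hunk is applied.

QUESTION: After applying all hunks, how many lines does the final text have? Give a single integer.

Answer: 13

Derivation:
Hunk 1: at line 3 remove [cwh] add [jic,nddh] -> 14 lines: jax vwg ikpah qszoq jic nddh zni zhdv dkapd cdgj mdn xfd ixk jtui
Hunk 2: at line 8 remove [cdgj,mdn] add [sifwl] -> 13 lines: jax vwg ikpah qszoq jic nddh zni zhdv dkapd sifwl xfd ixk jtui
Hunk 3: at line 3 remove [jic,nddh] add [mmhe] -> 12 lines: jax vwg ikpah qszoq mmhe zni zhdv dkapd sifwl xfd ixk jtui
Hunk 4: at line 2 remove [ikpah,qszoq] add [ous,dghcm,sdae] -> 13 lines: jax vwg ous dghcm sdae mmhe zni zhdv dkapd sifwl xfd ixk jtui
Final line count: 13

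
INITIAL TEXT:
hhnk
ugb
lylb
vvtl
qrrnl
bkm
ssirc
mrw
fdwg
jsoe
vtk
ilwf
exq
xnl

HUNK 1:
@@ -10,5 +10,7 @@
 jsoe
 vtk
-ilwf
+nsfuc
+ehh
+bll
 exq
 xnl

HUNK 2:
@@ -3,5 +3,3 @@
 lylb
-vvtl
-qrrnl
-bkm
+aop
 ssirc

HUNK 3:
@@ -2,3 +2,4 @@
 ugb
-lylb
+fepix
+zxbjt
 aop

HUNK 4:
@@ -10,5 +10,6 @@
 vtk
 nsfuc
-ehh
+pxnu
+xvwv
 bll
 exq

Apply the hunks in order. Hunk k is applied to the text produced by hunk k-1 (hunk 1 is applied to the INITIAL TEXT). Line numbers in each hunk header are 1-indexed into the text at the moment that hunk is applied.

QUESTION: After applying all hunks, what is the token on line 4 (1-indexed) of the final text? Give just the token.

Hunk 1: at line 10 remove [ilwf] add [nsfuc,ehh,bll] -> 16 lines: hhnk ugb lylb vvtl qrrnl bkm ssirc mrw fdwg jsoe vtk nsfuc ehh bll exq xnl
Hunk 2: at line 3 remove [vvtl,qrrnl,bkm] add [aop] -> 14 lines: hhnk ugb lylb aop ssirc mrw fdwg jsoe vtk nsfuc ehh bll exq xnl
Hunk 3: at line 2 remove [lylb] add [fepix,zxbjt] -> 15 lines: hhnk ugb fepix zxbjt aop ssirc mrw fdwg jsoe vtk nsfuc ehh bll exq xnl
Hunk 4: at line 10 remove [ehh] add [pxnu,xvwv] -> 16 lines: hhnk ugb fepix zxbjt aop ssirc mrw fdwg jsoe vtk nsfuc pxnu xvwv bll exq xnl
Final line 4: zxbjt

Answer: zxbjt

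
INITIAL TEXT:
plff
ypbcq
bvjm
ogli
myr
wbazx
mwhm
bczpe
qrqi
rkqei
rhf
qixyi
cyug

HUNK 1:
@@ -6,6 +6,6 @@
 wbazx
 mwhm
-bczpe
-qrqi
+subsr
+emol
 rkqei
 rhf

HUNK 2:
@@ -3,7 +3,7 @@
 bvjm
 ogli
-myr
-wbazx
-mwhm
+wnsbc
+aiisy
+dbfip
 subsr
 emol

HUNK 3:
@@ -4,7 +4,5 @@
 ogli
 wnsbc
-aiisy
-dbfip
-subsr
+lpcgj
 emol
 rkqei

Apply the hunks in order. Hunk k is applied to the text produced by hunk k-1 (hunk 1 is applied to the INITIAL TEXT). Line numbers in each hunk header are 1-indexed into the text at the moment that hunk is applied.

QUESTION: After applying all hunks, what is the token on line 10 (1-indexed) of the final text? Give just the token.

Answer: qixyi

Derivation:
Hunk 1: at line 6 remove [bczpe,qrqi] add [subsr,emol] -> 13 lines: plff ypbcq bvjm ogli myr wbazx mwhm subsr emol rkqei rhf qixyi cyug
Hunk 2: at line 3 remove [myr,wbazx,mwhm] add [wnsbc,aiisy,dbfip] -> 13 lines: plff ypbcq bvjm ogli wnsbc aiisy dbfip subsr emol rkqei rhf qixyi cyug
Hunk 3: at line 4 remove [aiisy,dbfip,subsr] add [lpcgj] -> 11 lines: plff ypbcq bvjm ogli wnsbc lpcgj emol rkqei rhf qixyi cyug
Final line 10: qixyi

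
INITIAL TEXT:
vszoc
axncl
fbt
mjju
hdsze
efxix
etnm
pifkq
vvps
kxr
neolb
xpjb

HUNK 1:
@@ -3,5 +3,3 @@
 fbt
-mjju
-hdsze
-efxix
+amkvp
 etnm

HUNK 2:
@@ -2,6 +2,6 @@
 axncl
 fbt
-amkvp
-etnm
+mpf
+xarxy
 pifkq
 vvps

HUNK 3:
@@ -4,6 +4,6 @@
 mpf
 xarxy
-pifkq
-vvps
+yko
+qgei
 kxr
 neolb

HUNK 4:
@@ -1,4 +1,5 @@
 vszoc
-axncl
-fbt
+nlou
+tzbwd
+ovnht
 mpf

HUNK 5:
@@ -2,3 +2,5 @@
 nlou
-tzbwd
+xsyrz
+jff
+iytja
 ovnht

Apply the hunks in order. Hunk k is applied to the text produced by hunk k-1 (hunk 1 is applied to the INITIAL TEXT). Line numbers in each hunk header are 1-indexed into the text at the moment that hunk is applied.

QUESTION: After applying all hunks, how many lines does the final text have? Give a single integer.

Hunk 1: at line 3 remove [mjju,hdsze,efxix] add [amkvp] -> 10 lines: vszoc axncl fbt amkvp etnm pifkq vvps kxr neolb xpjb
Hunk 2: at line 2 remove [amkvp,etnm] add [mpf,xarxy] -> 10 lines: vszoc axncl fbt mpf xarxy pifkq vvps kxr neolb xpjb
Hunk 3: at line 4 remove [pifkq,vvps] add [yko,qgei] -> 10 lines: vszoc axncl fbt mpf xarxy yko qgei kxr neolb xpjb
Hunk 4: at line 1 remove [axncl,fbt] add [nlou,tzbwd,ovnht] -> 11 lines: vszoc nlou tzbwd ovnht mpf xarxy yko qgei kxr neolb xpjb
Hunk 5: at line 2 remove [tzbwd] add [xsyrz,jff,iytja] -> 13 lines: vszoc nlou xsyrz jff iytja ovnht mpf xarxy yko qgei kxr neolb xpjb
Final line count: 13

Answer: 13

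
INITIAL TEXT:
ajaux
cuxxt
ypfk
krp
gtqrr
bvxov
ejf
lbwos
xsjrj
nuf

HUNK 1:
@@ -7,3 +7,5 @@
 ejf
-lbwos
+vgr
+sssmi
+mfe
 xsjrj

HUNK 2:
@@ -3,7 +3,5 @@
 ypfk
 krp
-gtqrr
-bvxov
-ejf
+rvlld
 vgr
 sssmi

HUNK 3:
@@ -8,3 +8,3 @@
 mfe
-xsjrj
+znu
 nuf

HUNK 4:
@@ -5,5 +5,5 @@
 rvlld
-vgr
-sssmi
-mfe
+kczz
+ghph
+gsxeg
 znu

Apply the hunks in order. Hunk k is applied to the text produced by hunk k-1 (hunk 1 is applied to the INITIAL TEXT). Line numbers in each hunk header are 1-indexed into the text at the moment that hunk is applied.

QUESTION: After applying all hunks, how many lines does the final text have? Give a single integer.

Hunk 1: at line 7 remove [lbwos] add [vgr,sssmi,mfe] -> 12 lines: ajaux cuxxt ypfk krp gtqrr bvxov ejf vgr sssmi mfe xsjrj nuf
Hunk 2: at line 3 remove [gtqrr,bvxov,ejf] add [rvlld] -> 10 lines: ajaux cuxxt ypfk krp rvlld vgr sssmi mfe xsjrj nuf
Hunk 3: at line 8 remove [xsjrj] add [znu] -> 10 lines: ajaux cuxxt ypfk krp rvlld vgr sssmi mfe znu nuf
Hunk 4: at line 5 remove [vgr,sssmi,mfe] add [kczz,ghph,gsxeg] -> 10 lines: ajaux cuxxt ypfk krp rvlld kczz ghph gsxeg znu nuf
Final line count: 10

Answer: 10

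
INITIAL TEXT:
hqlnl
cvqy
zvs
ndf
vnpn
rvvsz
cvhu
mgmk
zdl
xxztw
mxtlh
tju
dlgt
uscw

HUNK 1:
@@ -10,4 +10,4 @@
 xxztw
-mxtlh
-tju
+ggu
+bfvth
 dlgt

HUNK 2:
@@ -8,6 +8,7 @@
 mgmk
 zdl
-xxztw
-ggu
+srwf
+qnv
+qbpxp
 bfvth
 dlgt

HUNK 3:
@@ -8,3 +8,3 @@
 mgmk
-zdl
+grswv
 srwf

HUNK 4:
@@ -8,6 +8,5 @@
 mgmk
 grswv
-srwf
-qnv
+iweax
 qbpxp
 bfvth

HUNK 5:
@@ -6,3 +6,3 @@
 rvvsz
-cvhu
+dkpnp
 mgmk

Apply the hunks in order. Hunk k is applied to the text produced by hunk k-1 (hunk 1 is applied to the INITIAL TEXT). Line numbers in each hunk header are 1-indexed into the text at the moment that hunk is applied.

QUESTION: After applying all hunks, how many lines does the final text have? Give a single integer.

Hunk 1: at line 10 remove [mxtlh,tju] add [ggu,bfvth] -> 14 lines: hqlnl cvqy zvs ndf vnpn rvvsz cvhu mgmk zdl xxztw ggu bfvth dlgt uscw
Hunk 2: at line 8 remove [xxztw,ggu] add [srwf,qnv,qbpxp] -> 15 lines: hqlnl cvqy zvs ndf vnpn rvvsz cvhu mgmk zdl srwf qnv qbpxp bfvth dlgt uscw
Hunk 3: at line 8 remove [zdl] add [grswv] -> 15 lines: hqlnl cvqy zvs ndf vnpn rvvsz cvhu mgmk grswv srwf qnv qbpxp bfvth dlgt uscw
Hunk 4: at line 8 remove [srwf,qnv] add [iweax] -> 14 lines: hqlnl cvqy zvs ndf vnpn rvvsz cvhu mgmk grswv iweax qbpxp bfvth dlgt uscw
Hunk 5: at line 6 remove [cvhu] add [dkpnp] -> 14 lines: hqlnl cvqy zvs ndf vnpn rvvsz dkpnp mgmk grswv iweax qbpxp bfvth dlgt uscw
Final line count: 14

Answer: 14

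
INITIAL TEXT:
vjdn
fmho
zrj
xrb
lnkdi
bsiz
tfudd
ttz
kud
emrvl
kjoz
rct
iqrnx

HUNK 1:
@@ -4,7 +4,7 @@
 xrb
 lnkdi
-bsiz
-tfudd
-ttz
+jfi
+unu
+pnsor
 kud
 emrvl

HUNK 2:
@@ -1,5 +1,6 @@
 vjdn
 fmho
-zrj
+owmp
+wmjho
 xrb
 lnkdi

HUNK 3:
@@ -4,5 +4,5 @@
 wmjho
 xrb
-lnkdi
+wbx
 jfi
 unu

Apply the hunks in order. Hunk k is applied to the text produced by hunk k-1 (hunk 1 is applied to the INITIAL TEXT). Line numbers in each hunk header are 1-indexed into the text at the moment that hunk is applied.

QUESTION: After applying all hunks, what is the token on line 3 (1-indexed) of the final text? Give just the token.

Answer: owmp

Derivation:
Hunk 1: at line 4 remove [bsiz,tfudd,ttz] add [jfi,unu,pnsor] -> 13 lines: vjdn fmho zrj xrb lnkdi jfi unu pnsor kud emrvl kjoz rct iqrnx
Hunk 2: at line 1 remove [zrj] add [owmp,wmjho] -> 14 lines: vjdn fmho owmp wmjho xrb lnkdi jfi unu pnsor kud emrvl kjoz rct iqrnx
Hunk 3: at line 4 remove [lnkdi] add [wbx] -> 14 lines: vjdn fmho owmp wmjho xrb wbx jfi unu pnsor kud emrvl kjoz rct iqrnx
Final line 3: owmp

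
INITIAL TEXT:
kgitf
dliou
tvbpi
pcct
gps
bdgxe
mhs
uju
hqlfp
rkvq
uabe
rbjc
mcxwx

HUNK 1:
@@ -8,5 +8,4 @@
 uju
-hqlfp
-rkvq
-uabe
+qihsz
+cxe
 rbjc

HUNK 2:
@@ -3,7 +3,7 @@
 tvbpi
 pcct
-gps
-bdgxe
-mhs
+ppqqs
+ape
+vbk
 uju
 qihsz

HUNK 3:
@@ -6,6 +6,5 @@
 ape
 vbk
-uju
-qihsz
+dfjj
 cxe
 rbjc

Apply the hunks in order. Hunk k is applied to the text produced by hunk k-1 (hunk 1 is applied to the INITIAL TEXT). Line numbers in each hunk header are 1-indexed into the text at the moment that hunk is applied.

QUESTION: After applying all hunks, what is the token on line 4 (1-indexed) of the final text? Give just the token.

Hunk 1: at line 8 remove [hqlfp,rkvq,uabe] add [qihsz,cxe] -> 12 lines: kgitf dliou tvbpi pcct gps bdgxe mhs uju qihsz cxe rbjc mcxwx
Hunk 2: at line 3 remove [gps,bdgxe,mhs] add [ppqqs,ape,vbk] -> 12 lines: kgitf dliou tvbpi pcct ppqqs ape vbk uju qihsz cxe rbjc mcxwx
Hunk 3: at line 6 remove [uju,qihsz] add [dfjj] -> 11 lines: kgitf dliou tvbpi pcct ppqqs ape vbk dfjj cxe rbjc mcxwx
Final line 4: pcct

Answer: pcct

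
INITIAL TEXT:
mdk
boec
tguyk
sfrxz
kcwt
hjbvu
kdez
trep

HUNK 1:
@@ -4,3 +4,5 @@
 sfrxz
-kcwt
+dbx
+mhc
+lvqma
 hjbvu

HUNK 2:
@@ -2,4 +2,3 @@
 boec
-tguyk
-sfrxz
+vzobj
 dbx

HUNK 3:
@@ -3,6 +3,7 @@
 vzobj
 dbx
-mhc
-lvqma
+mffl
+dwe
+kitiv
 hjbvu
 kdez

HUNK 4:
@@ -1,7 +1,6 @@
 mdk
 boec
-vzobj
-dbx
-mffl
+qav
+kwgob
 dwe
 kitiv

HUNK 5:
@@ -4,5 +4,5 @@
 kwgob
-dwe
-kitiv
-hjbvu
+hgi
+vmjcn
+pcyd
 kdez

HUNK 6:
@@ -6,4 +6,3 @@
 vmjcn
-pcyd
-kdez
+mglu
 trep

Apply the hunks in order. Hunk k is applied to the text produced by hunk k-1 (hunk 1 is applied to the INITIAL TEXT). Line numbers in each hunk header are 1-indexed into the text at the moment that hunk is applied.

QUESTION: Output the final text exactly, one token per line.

Answer: mdk
boec
qav
kwgob
hgi
vmjcn
mglu
trep

Derivation:
Hunk 1: at line 4 remove [kcwt] add [dbx,mhc,lvqma] -> 10 lines: mdk boec tguyk sfrxz dbx mhc lvqma hjbvu kdez trep
Hunk 2: at line 2 remove [tguyk,sfrxz] add [vzobj] -> 9 lines: mdk boec vzobj dbx mhc lvqma hjbvu kdez trep
Hunk 3: at line 3 remove [mhc,lvqma] add [mffl,dwe,kitiv] -> 10 lines: mdk boec vzobj dbx mffl dwe kitiv hjbvu kdez trep
Hunk 4: at line 1 remove [vzobj,dbx,mffl] add [qav,kwgob] -> 9 lines: mdk boec qav kwgob dwe kitiv hjbvu kdez trep
Hunk 5: at line 4 remove [dwe,kitiv,hjbvu] add [hgi,vmjcn,pcyd] -> 9 lines: mdk boec qav kwgob hgi vmjcn pcyd kdez trep
Hunk 6: at line 6 remove [pcyd,kdez] add [mglu] -> 8 lines: mdk boec qav kwgob hgi vmjcn mglu trep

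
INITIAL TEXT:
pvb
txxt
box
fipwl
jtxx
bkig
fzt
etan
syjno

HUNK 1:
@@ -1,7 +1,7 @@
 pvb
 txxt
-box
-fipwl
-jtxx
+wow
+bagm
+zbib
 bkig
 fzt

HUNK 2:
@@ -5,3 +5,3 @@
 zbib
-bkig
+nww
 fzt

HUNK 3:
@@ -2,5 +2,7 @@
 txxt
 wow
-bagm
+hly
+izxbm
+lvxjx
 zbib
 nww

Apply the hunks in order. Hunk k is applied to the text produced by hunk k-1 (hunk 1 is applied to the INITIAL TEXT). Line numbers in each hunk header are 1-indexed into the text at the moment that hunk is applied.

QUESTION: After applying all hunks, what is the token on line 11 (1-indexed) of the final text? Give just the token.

Answer: syjno

Derivation:
Hunk 1: at line 1 remove [box,fipwl,jtxx] add [wow,bagm,zbib] -> 9 lines: pvb txxt wow bagm zbib bkig fzt etan syjno
Hunk 2: at line 5 remove [bkig] add [nww] -> 9 lines: pvb txxt wow bagm zbib nww fzt etan syjno
Hunk 3: at line 2 remove [bagm] add [hly,izxbm,lvxjx] -> 11 lines: pvb txxt wow hly izxbm lvxjx zbib nww fzt etan syjno
Final line 11: syjno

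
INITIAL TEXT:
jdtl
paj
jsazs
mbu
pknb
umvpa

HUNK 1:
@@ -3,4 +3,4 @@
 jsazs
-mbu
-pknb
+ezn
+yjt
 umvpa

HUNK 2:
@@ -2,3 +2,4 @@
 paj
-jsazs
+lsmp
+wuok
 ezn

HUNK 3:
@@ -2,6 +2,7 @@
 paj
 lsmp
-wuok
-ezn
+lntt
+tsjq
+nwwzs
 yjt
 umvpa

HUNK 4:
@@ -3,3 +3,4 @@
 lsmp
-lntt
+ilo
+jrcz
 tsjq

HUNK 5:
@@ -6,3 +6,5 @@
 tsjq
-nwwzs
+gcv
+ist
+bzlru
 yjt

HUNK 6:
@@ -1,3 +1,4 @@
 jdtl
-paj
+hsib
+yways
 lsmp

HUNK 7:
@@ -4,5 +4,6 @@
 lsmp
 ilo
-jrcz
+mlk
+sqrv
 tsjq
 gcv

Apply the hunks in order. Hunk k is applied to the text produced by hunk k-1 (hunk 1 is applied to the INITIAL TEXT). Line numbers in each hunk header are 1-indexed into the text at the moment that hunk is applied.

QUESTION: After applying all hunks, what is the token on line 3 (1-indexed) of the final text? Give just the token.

Hunk 1: at line 3 remove [mbu,pknb] add [ezn,yjt] -> 6 lines: jdtl paj jsazs ezn yjt umvpa
Hunk 2: at line 2 remove [jsazs] add [lsmp,wuok] -> 7 lines: jdtl paj lsmp wuok ezn yjt umvpa
Hunk 3: at line 2 remove [wuok,ezn] add [lntt,tsjq,nwwzs] -> 8 lines: jdtl paj lsmp lntt tsjq nwwzs yjt umvpa
Hunk 4: at line 3 remove [lntt] add [ilo,jrcz] -> 9 lines: jdtl paj lsmp ilo jrcz tsjq nwwzs yjt umvpa
Hunk 5: at line 6 remove [nwwzs] add [gcv,ist,bzlru] -> 11 lines: jdtl paj lsmp ilo jrcz tsjq gcv ist bzlru yjt umvpa
Hunk 6: at line 1 remove [paj] add [hsib,yways] -> 12 lines: jdtl hsib yways lsmp ilo jrcz tsjq gcv ist bzlru yjt umvpa
Hunk 7: at line 4 remove [jrcz] add [mlk,sqrv] -> 13 lines: jdtl hsib yways lsmp ilo mlk sqrv tsjq gcv ist bzlru yjt umvpa
Final line 3: yways

Answer: yways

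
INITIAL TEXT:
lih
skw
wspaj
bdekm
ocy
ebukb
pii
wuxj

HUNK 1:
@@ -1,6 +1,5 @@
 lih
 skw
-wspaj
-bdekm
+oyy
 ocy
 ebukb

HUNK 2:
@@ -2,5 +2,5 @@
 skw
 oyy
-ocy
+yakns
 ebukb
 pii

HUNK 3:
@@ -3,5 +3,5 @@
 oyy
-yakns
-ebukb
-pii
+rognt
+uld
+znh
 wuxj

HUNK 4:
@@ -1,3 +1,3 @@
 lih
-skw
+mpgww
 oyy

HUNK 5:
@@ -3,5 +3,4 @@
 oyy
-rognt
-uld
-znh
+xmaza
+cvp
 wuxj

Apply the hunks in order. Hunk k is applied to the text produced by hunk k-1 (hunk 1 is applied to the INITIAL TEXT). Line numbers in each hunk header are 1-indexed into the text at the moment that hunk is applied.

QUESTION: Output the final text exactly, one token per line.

Hunk 1: at line 1 remove [wspaj,bdekm] add [oyy] -> 7 lines: lih skw oyy ocy ebukb pii wuxj
Hunk 2: at line 2 remove [ocy] add [yakns] -> 7 lines: lih skw oyy yakns ebukb pii wuxj
Hunk 3: at line 3 remove [yakns,ebukb,pii] add [rognt,uld,znh] -> 7 lines: lih skw oyy rognt uld znh wuxj
Hunk 4: at line 1 remove [skw] add [mpgww] -> 7 lines: lih mpgww oyy rognt uld znh wuxj
Hunk 5: at line 3 remove [rognt,uld,znh] add [xmaza,cvp] -> 6 lines: lih mpgww oyy xmaza cvp wuxj

Answer: lih
mpgww
oyy
xmaza
cvp
wuxj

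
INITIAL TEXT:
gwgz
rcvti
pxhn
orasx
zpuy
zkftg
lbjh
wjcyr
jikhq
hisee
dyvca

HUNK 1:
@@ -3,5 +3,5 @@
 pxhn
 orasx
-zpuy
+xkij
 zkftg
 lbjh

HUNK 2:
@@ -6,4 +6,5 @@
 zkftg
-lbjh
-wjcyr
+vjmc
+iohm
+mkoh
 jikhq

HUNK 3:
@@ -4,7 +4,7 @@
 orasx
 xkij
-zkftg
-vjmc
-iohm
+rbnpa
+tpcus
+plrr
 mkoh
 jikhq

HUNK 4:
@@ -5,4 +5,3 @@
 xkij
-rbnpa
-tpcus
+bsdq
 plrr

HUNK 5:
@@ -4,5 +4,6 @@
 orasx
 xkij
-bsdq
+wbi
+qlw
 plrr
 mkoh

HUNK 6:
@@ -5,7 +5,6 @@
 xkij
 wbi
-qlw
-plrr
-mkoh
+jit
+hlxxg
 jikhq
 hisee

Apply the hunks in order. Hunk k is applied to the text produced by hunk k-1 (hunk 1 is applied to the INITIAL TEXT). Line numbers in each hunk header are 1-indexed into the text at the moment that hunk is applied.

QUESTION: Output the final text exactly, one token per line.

Answer: gwgz
rcvti
pxhn
orasx
xkij
wbi
jit
hlxxg
jikhq
hisee
dyvca

Derivation:
Hunk 1: at line 3 remove [zpuy] add [xkij] -> 11 lines: gwgz rcvti pxhn orasx xkij zkftg lbjh wjcyr jikhq hisee dyvca
Hunk 2: at line 6 remove [lbjh,wjcyr] add [vjmc,iohm,mkoh] -> 12 lines: gwgz rcvti pxhn orasx xkij zkftg vjmc iohm mkoh jikhq hisee dyvca
Hunk 3: at line 4 remove [zkftg,vjmc,iohm] add [rbnpa,tpcus,plrr] -> 12 lines: gwgz rcvti pxhn orasx xkij rbnpa tpcus plrr mkoh jikhq hisee dyvca
Hunk 4: at line 5 remove [rbnpa,tpcus] add [bsdq] -> 11 lines: gwgz rcvti pxhn orasx xkij bsdq plrr mkoh jikhq hisee dyvca
Hunk 5: at line 4 remove [bsdq] add [wbi,qlw] -> 12 lines: gwgz rcvti pxhn orasx xkij wbi qlw plrr mkoh jikhq hisee dyvca
Hunk 6: at line 5 remove [qlw,plrr,mkoh] add [jit,hlxxg] -> 11 lines: gwgz rcvti pxhn orasx xkij wbi jit hlxxg jikhq hisee dyvca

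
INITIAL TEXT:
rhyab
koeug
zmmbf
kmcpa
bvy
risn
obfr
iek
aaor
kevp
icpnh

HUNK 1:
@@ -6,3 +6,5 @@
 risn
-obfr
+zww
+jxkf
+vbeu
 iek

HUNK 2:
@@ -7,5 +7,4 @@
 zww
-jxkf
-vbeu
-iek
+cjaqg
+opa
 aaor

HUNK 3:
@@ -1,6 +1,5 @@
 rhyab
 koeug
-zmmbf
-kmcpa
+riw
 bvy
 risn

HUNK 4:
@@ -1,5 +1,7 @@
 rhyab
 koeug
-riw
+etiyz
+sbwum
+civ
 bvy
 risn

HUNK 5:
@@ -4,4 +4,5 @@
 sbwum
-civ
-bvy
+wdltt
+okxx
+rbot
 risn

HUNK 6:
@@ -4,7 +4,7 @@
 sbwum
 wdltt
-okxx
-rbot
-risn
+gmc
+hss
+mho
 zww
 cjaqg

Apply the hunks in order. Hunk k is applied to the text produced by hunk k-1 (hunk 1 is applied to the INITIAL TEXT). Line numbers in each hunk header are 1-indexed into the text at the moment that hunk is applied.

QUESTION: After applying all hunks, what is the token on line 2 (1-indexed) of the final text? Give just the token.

Hunk 1: at line 6 remove [obfr] add [zww,jxkf,vbeu] -> 13 lines: rhyab koeug zmmbf kmcpa bvy risn zww jxkf vbeu iek aaor kevp icpnh
Hunk 2: at line 7 remove [jxkf,vbeu,iek] add [cjaqg,opa] -> 12 lines: rhyab koeug zmmbf kmcpa bvy risn zww cjaqg opa aaor kevp icpnh
Hunk 3: at line 1 remove [zmmbf,kmcpa] add [riw] -> 11 lines: rhyab koeug riw bvy risn zww cjaqg opa aaor kevp icpnh
Hunk 4: at line 1 remove [riw] add [etiyz,sbwum,civ] -> 13 lines: rhyab koeug etiyz sbwum civ bvy risn zww cjaqg opa aaor kevp icpnh
Hunk 5: at line 4 remove [civ,bvy] add [wdltt,okxx,rbot] -> 14 lines: rhyab koeug etiyz sbwum wdltt okxx rbot risn zww cjaqg opa aaor kevp icpnh
Hunk 6: at line 4 remove [okxx,rbot,risn] add [gmc,hss,mho] -> 14 lines: rhyab koeug etiyz sbwum wdltt gmc hss mho zww cjaqg opa aaor kevp icpnh
Final line 2: koeug

Answer: koeug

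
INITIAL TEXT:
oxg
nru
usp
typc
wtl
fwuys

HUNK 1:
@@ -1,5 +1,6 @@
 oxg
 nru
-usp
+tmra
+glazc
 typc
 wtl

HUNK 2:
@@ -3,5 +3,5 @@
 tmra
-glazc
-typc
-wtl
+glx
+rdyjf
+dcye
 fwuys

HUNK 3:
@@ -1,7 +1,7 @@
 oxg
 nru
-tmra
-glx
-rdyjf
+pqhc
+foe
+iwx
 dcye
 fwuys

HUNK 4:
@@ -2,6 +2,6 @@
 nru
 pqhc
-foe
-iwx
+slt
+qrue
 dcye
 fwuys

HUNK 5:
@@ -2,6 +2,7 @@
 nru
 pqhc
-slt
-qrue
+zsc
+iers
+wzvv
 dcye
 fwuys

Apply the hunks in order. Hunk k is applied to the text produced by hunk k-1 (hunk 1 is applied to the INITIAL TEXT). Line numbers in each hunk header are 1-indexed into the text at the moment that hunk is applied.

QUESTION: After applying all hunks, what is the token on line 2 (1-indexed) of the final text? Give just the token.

Answer: nru

Derivation:
Hunk 1: at line 1 remove [usp] add [tmra,glazc] -> 7 lines: oxg nru tmra glazc typc wtl fwuys
Hunk 2: at line 3 remove [glazc,typc,wtl] add [glx,rdyjf,dcye] -> 7 lines: oxg nru tmra glx rdyjf dcye fwuys
Hunk 3: at line 1 remove [tmra,glx,rdyjf] add [pqhc,foe,iwx] -> 7 lines: oxg nru pqhc foe iwx dcye fwuys
Hunk 4: at line 2 remove [foe,iwx] add [slt,qrue] -> 7 lines: oxg nru pqhc slt qrue dcye fwuys
Hunk 5: at line 2 remove [slt,qrue] add [zsc,iers,wzvv] -> 8 lines: oxg nru pqhc zsc iers wzvv dcye fwuys
Final line 2: nru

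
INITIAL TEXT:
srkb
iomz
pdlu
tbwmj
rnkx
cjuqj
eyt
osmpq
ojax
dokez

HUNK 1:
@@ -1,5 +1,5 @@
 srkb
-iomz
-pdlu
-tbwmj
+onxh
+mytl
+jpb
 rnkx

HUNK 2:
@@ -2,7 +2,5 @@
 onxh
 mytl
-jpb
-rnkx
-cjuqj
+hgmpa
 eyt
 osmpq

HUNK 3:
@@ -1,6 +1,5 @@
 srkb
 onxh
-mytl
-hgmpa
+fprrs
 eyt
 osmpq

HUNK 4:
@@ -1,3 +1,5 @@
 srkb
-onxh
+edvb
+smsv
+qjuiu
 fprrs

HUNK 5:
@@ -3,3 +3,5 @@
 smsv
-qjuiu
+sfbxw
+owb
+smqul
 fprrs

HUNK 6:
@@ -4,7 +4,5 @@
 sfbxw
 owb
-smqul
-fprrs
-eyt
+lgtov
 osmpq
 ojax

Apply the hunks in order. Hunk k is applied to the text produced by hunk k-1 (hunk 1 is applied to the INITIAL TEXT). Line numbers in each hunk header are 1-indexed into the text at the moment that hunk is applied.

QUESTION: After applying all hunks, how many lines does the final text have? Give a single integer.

Answer: 9

Derivation:
Hunk 1: at line 1 remove [iomz,pdlu,tbwmj] add [onxh,mytl,jpb] -> 10 lines: srkb onxh mytl jpb rnkx cjuqj eyt osmpq ojax dokez
Hunk 2: at line 2 remove [jpb,rnkx,cjuqj] add [hgmpa] -> 8 lines: srkb onxh mytl hgmpa eyt osmpq ojax dokez
Hunk 3: at line 1 remove [mytl,hgmpa] add [fprrs] -> 7 lines: srkb onxh fprrs eyt osmpq ojax dokez
Hunk 4: at line 1 remove [onxh] add [edvb,smsv,qjuiu] -> 9 lines: srkb edvb smsv qjuiu fprrs eyt osmpq ojax dokez
Hunk 5: at line 3 remove [qjuiu] add [sfbxw,owb,smqul] -> 11 lines: srkb edvb smsv sfbxw owb smqul fprrs eyt osmpq ojax dokez
Hunk 6: at line 4 remove [smqul,fprrs,eyt] add [lgtov] -> 9 lines: srkb edvb smsv sfbxw owb lgtov osmpq ojax dokez
Final line count: 9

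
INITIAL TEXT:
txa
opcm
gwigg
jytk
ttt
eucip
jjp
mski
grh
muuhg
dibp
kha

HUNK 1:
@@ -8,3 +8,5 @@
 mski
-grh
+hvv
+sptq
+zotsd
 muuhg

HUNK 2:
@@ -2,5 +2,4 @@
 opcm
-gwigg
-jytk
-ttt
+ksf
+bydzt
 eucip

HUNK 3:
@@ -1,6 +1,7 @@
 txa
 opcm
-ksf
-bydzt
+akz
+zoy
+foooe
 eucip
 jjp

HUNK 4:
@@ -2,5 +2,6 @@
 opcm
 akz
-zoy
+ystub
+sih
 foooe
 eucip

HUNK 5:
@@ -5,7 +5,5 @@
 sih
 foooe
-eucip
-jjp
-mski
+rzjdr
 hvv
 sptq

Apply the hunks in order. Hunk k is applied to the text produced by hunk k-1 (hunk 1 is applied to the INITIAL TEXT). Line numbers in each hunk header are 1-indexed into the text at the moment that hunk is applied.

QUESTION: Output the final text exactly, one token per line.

Hunk 1: at line 8 remove [grh] add [hvv,sptq,zotsd] -> 14 lines: txa opcm gwigg jytk ttt eucip jjp mski hvv sptq zotsd muuhg dibp kha
Hunk 2: at line 2 remove [gwigg,jytk,ttt] add [ksf,bydzt] -> 13 lines: txa opcm ksf bydzt eucip jjp mski hvv sptq zotsd muuhg dibp kha
Hunk 3: at line 1 remove [ksf,bydzt] add [akz,zoy,foooe] -> 14 lines: txa opcm akz zoy foooe eucip jjp mski hvv sptq zotsd muuhg dibp kha
Hunk 4: at line 2 remove [zoy] add [ystub,sih] -> 15 lines: txa opcm akz ystub sih foooe eucip jjp mski hvv sptq zotsd muuhg dibp kha
Hunk 5: at line 5 remove [eucip,jjp,mski] add [rzjdr] -> 13 lines: txa opcm akz ystub sih foooe rzjdr hvv sptq zotsd muuhg dibp kha

Answer: txa
opcm
akz
ystub
sih
foooe
rzjdr
hvv
sptq
zotsd
muuhg
dibp
kha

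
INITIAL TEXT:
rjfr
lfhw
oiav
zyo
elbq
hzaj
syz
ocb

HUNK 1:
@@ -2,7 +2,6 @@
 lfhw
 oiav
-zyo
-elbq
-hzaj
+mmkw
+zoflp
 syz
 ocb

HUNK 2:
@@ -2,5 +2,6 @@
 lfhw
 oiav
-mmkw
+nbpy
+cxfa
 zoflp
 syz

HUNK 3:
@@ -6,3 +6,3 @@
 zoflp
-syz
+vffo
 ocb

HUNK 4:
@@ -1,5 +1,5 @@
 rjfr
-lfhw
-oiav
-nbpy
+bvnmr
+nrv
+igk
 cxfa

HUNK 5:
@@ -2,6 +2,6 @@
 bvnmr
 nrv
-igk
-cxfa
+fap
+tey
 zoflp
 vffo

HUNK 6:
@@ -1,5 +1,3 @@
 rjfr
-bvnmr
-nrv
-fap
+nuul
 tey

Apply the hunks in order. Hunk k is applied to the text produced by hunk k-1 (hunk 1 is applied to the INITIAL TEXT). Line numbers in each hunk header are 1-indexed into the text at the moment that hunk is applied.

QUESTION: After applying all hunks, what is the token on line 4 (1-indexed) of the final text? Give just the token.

Hunk 1: at line 2 remove [zyo,elbq,hzaj] add [mmkw,zoflp] -> 7 lines: rjfr lfhw oiav mmkw zoflp syz ocb
Hunk 2: at line 2 remove [mmkw] add [nbpy,cxfa] -> 8 lines: rjfr lfhw oiav nbpy cxfa zoflp syz ocb
Hunk 3: at line 6 remove [syz] add [vffo] -> 8 lines: rjfr lfhw oiav nbpy cxfa zoflp vffo ocb
Hunk 4: at line 1 remove [lfhw,oiav,nbpy] add [bvnmr,nrv,igk] -> 8 lines: rjfr bvnmr nrv igk cxfa zoflp vffo ocb
Hunk 5: at line 2 remove [igk,cxfa] add [fap,tey] -> 8 lines: rjfr bvnmr nrv fap tey zoflp vffo ocb
Hunk 6: at line 1 remove [bvnmr,nrv,fap] add [nuul] -> 6 lines: rjfr nuul tey zoflp vffo ocb
Final line 4: zoflp

Answer: zoflp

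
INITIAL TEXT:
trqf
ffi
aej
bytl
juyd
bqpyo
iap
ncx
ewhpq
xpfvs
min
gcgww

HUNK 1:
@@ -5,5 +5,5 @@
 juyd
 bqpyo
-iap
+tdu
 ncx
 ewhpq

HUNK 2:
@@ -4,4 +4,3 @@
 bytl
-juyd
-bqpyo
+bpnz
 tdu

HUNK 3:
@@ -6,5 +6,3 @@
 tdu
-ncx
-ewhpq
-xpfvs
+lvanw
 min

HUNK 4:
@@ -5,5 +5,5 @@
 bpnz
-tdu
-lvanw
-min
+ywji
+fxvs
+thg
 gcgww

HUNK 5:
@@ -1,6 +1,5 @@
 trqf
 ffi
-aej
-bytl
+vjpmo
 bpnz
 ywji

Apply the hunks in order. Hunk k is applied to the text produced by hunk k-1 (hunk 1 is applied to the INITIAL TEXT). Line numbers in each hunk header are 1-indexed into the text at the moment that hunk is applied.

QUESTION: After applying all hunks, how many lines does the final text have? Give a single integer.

Hunk 1: at line 5 remove [iap] add [tdu] -> 12 lines: trqf ffi aej bytl juyd bqpyo tdu ncx ewhpq xpfvs min gcgww
Hunk 2: at line 4 remove [juyd,bqpyo] add [bpnz] -> 11 lines: trqf ffi aej bytl bpnz tdu ncx ewhpq xpfvs min gcgww
Hunk 3: at line 6 remove [ncx,ewhpq,xpfvs] add [lvanw] -> 9 lines: trqf ffi aej bytl bpnz tdu lvanw min gcgww
Hunk 4: at line 5 remove [tdu,lvanw,min] add [ywji,fxvs,thg] -> 9 lines: trqf ffi aej bytl bpnz ywji fxvs thg gcgww
Hunk 5: at line 1 remove [aej,bytl] add [vjpmo] -> 8 lines: trqf ffi vjpmo bpnz ywji fxvs thg gcgww
Final line count: 8

Answer: 8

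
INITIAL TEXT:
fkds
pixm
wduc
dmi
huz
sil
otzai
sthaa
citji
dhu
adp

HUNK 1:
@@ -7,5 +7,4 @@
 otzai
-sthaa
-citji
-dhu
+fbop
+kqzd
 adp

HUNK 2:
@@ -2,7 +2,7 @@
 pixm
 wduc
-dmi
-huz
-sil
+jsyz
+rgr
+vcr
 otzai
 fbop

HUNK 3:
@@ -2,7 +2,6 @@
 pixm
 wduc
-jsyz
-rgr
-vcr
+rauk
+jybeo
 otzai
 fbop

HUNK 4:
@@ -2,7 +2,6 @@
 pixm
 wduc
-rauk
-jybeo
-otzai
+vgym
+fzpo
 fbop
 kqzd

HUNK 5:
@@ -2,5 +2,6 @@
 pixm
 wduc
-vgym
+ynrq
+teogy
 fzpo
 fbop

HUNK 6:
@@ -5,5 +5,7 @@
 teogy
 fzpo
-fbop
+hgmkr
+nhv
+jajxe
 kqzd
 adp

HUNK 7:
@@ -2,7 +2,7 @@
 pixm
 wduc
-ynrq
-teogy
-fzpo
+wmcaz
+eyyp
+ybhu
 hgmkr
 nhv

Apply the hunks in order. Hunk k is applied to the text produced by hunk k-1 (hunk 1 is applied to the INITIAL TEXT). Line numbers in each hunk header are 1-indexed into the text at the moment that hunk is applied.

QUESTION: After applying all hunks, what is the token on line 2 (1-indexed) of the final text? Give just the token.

Hunk 1: at line 7 remove [sthaa,citji,dhu] add [fbop,kqzd] -> 10 lines: fkds pixm wduc dmi huz sil otzai fbop kqzd adp
Hunk 2: at line 2 remove [dmi,huz,sil] add [jsyz,rgr,vcr] -> 10 lines: fkds pixm wduc jsyz rgr vcr otzai fbop kqzd adp
Hunk 3: at line 2 remove [jsyz,rgr,vcr] add [rauk,jybeo] -> 9 lines: fkds pixm wduc rauk jybeo otzai fbop kqzd adp
Hunk 4: at line 2 remove [rauk,jybeo,otzai] add [vgym,fzpo] -> 8 lines: fkds pixm wduc vgym fzpo fbop kqzd adp
Hunk 5: at line 2 remove [vgym] add [ynrq,teogy] -> 9 lines: fkds pixm wduc ynrq teogy fzpo fbop kqzd adp
Hunk 6: at line 5 remove [fbop] add [hgmkr,nhv,jajxe] -> 11 lines: fkds pixm wduc ynrq teogy fzpo hgmkr nhv jajxe kqzd adp
Hunk 7: at line 2 remove [ynrq,teogy,fzpo] add [wmcaz,eyyp,ybhu] -> 11 lines: fkds pixm wduc wmcaz eyyp ybhu hgmkr nhv jajxe kqzd adp
Final line 2: pixm

Answer: pixm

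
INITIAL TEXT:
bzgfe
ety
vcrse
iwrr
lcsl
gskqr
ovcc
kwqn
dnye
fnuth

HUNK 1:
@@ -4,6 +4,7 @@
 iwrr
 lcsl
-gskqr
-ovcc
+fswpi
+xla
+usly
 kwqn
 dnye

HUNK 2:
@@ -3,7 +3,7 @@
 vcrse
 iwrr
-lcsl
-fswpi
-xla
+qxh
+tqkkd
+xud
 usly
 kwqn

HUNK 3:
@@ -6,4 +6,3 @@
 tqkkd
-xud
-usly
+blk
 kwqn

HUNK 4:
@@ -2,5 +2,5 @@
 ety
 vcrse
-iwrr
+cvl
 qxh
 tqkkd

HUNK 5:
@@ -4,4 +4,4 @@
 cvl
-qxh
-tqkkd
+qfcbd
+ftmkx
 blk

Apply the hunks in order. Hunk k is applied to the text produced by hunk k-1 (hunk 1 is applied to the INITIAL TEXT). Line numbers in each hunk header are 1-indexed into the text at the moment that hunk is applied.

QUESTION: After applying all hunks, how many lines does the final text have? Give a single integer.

Hunk 1: at line 4 remove [gskqr,ovcc] add [fswpi,xla,usly] -> 11 lines: bzgfe ety vcrse iwrr lcsl fswpi xla usly kwqn dnye fnuth
Hunk 2: at line 3 remove [lcsl,fswpi,xla] add [qxh,tqkkd,xud] -> 11 lines: bzgfe ety vcrse iwrr qxh tqkkd xud usly kwqn dnye fnuth
Hunk 3: at line 6 remove [xud,usly] add [blk] -> 10 lines: bzgfe ety vcrse iwrr qxh tqkkd blk kwqn dnye fnuth
Hunk 4: at line 2 remove [iwrr] add [cvl] -> 10 lines: bzgfe ety vcrse cvl qxh tqkkd blk kwqn dnye fnuth
Hunk 5: at line 4 remove [qxh,tqkkd] add [qfcbd,ftmkx] -> 10 lines: bzgfe ety vcrse cvl qfcbd ftmkx blk kwqn dnye fnuth
Final line count: 10

Answer: 10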